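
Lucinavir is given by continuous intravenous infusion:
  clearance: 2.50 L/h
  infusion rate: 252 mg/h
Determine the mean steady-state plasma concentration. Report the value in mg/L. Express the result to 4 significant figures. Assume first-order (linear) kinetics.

100.8 mg/L

At steady state Css = R₀ / CL = 252 / 2.500 = 100.8 mg/L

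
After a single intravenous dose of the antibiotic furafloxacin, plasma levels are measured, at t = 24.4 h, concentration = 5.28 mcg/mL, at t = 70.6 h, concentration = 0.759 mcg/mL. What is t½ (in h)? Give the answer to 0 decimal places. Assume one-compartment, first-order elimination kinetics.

k = ln(C₁/C₂) / (t₂ − t₁) = ln(5.28/0.759) / (70.6 − 24.4)
  = 1.940 / 46.20 = 0.04199 h⁻¹
t½ = ln2 / k = 0.693147 / 0.04199 = 16.51 h

17 h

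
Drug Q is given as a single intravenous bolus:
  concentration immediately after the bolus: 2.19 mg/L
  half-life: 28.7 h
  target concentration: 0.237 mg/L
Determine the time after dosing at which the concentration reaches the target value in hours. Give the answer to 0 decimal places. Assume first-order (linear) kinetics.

k = ln2 / t½ = 0.693147 / 28.7 = 0.02415 h⁻¹
t = ln(C₀ / C) / k = ln(2.190 / 0.237) / 0.02415
  = ln(9.241) / 0.02415 = 2.224 / 0.02415 = 92.09 h

92 h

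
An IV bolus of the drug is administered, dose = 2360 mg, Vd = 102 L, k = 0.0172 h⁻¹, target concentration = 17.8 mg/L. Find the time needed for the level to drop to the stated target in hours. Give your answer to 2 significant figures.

C₀ = Dose / Vd = 2360 / 102 = 23.14 mg/L
t = ln(C₀ / C) / k = ln(23.14 / 17.8) / 0.01720
  = ln(1.300) / 0.01720 = 0.2624 / 0.01720 = 15.26 h

15 h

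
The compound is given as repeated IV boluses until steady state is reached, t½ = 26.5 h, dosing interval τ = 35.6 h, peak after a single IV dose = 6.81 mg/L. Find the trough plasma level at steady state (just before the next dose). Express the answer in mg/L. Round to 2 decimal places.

4.43 mg/L

k = ln2 / t½ = 0.693147 / 26.5 = 0.02616 h⁻¹
e^(−kτ) = e^(−0.02616 × 35.6) = 0.3940
Accumulation ratio R = 1 / (1 − e^(−kτ)) = 1 / (1 − 0.3940) = 1.650
Steady-state trough = C₀ × R × e^(−kτ) = 6.81 × 1.650 × 0.3940 = 4.427 mg/L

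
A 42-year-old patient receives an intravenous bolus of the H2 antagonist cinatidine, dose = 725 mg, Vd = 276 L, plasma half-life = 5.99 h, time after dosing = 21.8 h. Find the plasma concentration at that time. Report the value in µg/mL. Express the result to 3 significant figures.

0.211 µg/mL

C₀ = Dose / Vd = 725.0 / 276 = 2.627 mg/L
k = ln2 / t½ = 0.693147 / 5.99 = 0.1157 h⁻¹
C = C₀ · e^(−k·t) = 2.627 × e^(−0.1157 × 21.8)
  = 2.627 × 0.08028 = 0.2109 mg/L
(0.2109 mg/L = 0.2109 µg/mL)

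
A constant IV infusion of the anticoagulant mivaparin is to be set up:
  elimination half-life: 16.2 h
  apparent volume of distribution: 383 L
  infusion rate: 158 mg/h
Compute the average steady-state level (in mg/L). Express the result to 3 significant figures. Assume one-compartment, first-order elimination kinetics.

9.64 mg/L

k = ln2 / t½ = 0.693147 / 16.2 = 0.04279 h⁻¹
CL = k × Vd = 0.04279 × 383 = 16.39 L/h
At steady state Css = R₀ / CL = 158 / 16.39 = 9.640 mg/L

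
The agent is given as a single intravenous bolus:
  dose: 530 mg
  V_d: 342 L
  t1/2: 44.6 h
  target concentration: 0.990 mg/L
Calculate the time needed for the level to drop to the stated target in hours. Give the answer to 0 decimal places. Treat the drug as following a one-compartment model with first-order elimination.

29 h

C₀ = Dose / Vd = 530.0 / 342 = 1.550 mg/L
k = ln2 / t½ = 0.693147 / 44.6 = 0.01554 h⁻¹
t = ln(C₀ / C) / k = ln(1.550 / 0.990) / 0.01554
  = ln(1.566) / 0.01554 = 0.4485 / 0.01554 = 28.86 h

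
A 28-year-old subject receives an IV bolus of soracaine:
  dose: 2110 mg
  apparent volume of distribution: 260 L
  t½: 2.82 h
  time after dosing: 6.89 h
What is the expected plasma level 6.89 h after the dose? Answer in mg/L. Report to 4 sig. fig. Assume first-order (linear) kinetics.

C₀ = Dose / Vd = 2110 / 260 = 8.115 mg/L
k = ln2 / t½ = 0.693147 / 2.82 = 0.2458 h⁻¹
C = C₀ · e^(−k·t) = 8.115 × e^(−0.2458 × 6.89)
  = 8.115 × 0.1839 = 1.492 mg/L

1.492 mg/L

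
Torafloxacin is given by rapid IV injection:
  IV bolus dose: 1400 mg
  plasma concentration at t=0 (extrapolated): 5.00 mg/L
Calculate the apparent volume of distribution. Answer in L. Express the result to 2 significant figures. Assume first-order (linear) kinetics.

280 L

Vd = Dose / C₀ = 1400 / 5.00 = 280.0 L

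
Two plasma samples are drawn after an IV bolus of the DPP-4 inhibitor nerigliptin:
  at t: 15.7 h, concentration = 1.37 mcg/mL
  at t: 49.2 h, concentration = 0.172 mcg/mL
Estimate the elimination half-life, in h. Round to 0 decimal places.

11 h

k = ln(C₁/C₂) / (t₂ − t₁) = ln(1.37/0.172) / (49.2 − 15.7)
  = 2.075 / 33.50 = 0.06194 h⁻¹
t½ = ln2 / k = 0.693147 / 0.06194 = 11.19 h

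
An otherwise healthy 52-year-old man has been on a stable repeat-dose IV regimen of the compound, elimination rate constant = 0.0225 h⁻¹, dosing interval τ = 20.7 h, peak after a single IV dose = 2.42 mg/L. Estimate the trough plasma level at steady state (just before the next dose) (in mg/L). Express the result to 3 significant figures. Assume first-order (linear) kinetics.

e^(−kτ) = e^(−0.02250 × 20.7) = 0.6277
Accumulation ratio R = 1 / (1 − e^(−kτ)) = 1 / (1 − 0.6277) = 2.686
Steady-state trough = C₀ × R × e^(−kτ) = 2.42 × 2.686 × 0.6277 = 4.080 mg/L

4.08 mg/L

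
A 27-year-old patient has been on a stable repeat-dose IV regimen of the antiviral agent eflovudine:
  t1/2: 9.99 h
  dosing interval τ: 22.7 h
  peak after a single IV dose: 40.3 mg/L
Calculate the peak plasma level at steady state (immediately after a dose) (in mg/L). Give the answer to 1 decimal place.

k = ln2 / t½ = 0.693147 / 9.99 = 0.06938 h⁻¹
e^(−kτ) = e^(−0.06938 × 22.7) = 0.2070
Accumulation ratio R = 1 / (1 − e^(−kτ)) = 1 / (1 − 0.2070) = 1.261
Steady-state peak = C₀ × R = 40.3 × 1.261 = 50.82 mg/L

50.8 mg/L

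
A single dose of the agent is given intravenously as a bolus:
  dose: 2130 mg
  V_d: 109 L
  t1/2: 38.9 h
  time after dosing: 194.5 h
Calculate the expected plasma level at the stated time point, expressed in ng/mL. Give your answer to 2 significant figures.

610 ng/mL

C₀ = Dose / Vd = 2130 / 109 = 19.54 mg/L
k = ln2 / t½ = 0.693147 / 38.9 = 0.01782 h⁻¹
t / t½ = 194.5 / 38.9 = 5 half-lives
C = C₀ × (1/2)^5 = 19.54 × 0.03125 = 0.6106 mg/L
Convert: 0.6106 mg/L × 1000 = 610.6 ng/mL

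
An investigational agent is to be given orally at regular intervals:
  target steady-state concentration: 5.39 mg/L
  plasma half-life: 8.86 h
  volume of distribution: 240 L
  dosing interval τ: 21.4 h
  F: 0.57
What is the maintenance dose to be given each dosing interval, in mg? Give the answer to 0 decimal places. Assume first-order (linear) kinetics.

k = ln2 / t½ = 0.693147 / 8.86 = 0.07823 h⁻¹
CL = k × Vd = 0.07823 × 240 = 18.78 L/h
At steady state, F × (Dose/τ) = Css × CL.
Dose = Css × CL × τ / F = 5.39 × 18.78 × 21.4 / 0.57 = 3800 mg

3800 mg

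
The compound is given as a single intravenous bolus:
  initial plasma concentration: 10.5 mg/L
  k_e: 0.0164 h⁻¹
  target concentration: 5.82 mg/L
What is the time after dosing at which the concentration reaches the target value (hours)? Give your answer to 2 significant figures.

t = ln(C₀ / C) / k = ln(10.50 / 5.82) / 0.01640
  = ln(1.804) / 0.01640 = 0.5900 / 0.01640 = 35.98 h

36 h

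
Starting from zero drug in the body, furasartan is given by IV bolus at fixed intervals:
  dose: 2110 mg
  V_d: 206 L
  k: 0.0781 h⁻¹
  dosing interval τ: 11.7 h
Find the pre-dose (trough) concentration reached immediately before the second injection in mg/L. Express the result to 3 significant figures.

4.11 mg/L

C₀ per dose = Dose / Vd = 2110 / 206 = 10.24 mg/L
Fraction remaining after one interval: r = e^(−kτ) = e^(−0.07810 × 11.7) = 0.4010
Before dose 2, 1 dose has been given (aged 1τ).
C_trough = C₀ × r = 10.24 × 0.4010 = 4.106 mg/L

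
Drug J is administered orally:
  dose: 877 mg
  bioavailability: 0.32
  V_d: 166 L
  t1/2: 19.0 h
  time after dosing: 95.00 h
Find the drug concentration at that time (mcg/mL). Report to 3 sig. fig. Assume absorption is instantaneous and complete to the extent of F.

0.0528 mcg/mL

Amount reaching circulation = F × Dose = 0.32 × 877.0 = 280.6 mg
C₀ = F·Dose / Vd = 280.6 / 166 = 1.690 mg/L
k = ln2 / t½ = 0.693147 / 19.0 = 0.03648 h⁻¹
t / t½ = 95.00 / 19.0 = 5 half-lives
C = C₀ × (1/2)^5 = 1.690 × 0.03125 = 0.05281 mg/L
(0.05281 mg/L = 0.05281 mcg/mL)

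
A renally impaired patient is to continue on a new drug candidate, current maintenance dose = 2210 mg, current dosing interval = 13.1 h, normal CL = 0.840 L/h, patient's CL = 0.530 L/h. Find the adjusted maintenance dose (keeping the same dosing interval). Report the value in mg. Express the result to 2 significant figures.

To keep the same average steady-state level, dosing rate must scale with clearance.
CL ratio = 0.530 / 0.840 = 0.6310
New dose (same interval) = 2210 × 0.6310 = 1395 mg

1400 mg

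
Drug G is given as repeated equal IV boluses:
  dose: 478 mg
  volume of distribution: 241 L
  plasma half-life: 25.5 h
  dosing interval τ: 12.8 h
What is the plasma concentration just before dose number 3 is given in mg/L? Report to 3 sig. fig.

C₀ per dose = Dose / Vd = 478 / 241 = 1.983 mg/L
k = ln2 / t½ = 0.693147 / 25.5 = 0.02718 h⁻¹
Fraction remaining after one interval: r = e^(−kτ) = e^(−0.02718 × 12.8) = 0.7062
Before dose 3, 2 doses have been given (aged 1τ, 2τ).
C_trough = C₀ × (r + r²) = 1.983 × (0.7062 + 0.4987) = 2.389 mg/L

2.39 mg/L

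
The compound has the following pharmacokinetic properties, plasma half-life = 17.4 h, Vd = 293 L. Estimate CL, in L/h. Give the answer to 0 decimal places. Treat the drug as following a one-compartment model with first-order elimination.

k = ln2 / t½ = 0.693147 / 17.4 = 0.03984 h⁻¹
CL = k × Vd = 0.03984 × 293 = 11.67 L/h

12 L/h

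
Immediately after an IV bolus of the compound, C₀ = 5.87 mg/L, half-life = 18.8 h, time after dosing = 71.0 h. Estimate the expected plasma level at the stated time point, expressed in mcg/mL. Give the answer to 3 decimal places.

k = ln2 / t½ = 0.693147 / 18.8 = 0.03687 h⁻¹
C = C₀ · e^(−k·t) = 5.870 × e^(−0.03687 × 71.0)
  = 5.870 × 0.07297 = 0.4283 mg/L
(0.4283 mg/L = 0.4283 mcg/mL)

0.428 mcg/mL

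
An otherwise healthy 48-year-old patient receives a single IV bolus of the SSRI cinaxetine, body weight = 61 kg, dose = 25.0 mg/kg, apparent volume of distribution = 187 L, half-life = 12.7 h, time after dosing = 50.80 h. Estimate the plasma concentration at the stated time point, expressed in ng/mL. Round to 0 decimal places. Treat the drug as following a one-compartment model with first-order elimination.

510 ng/mL

Total dose = 25.0 × 61 = 1525 mg
C₀ = Dose / Vd = 1525 / 187 = 8.155 mg/L
k = ln2 / t½ = 0.693147 / 12.7 = 0.05458 h⁻¹
t / t½ = 50.80 / 12.7 = 4 half-lives
C = C₀ × (1/2)^4 = 8.155 × 0.06250 = 0.5097 mg/L
Convert: 0.5097 mg/L × 1000 = 509.7 ng/mL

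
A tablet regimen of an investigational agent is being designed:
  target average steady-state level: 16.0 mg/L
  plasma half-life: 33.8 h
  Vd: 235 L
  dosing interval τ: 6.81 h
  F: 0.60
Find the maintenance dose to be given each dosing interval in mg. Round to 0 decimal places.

k = ln2 / t½ = 0.693147 / 33.8 = 0.02051 h⁻¹
CL = k × Vd = 0.02051 × 235 = 4.820 L/h
At steady state, F × (Dose/τ) = Css × CL.
Dose = Css × CL × τ / F = 16.0 × 4.820 × 6.81 / 0.60 = 875.3 mg

875 mg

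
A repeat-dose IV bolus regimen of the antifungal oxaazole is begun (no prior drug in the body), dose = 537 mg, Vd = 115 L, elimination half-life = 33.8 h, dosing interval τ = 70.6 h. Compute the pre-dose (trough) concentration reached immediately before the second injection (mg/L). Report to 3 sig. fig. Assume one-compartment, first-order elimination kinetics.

C₀ per dose = Dose / Vd = 537 / 115 = 4.670 mg/L
k = ln2 / t½ = 0.693147 / 33.8 = 0.02051 h⁻¹
Fraction remaining after one interval: r = e^(−kτ) = e^(−0.02051 × 70.6) = 0.2350
Before dose 2, 1 dose has been given (aged 1τ).
C_trough = C₀ × r = 4.670 × 0.2350 = 1.097 mg/L

1.10 mg/L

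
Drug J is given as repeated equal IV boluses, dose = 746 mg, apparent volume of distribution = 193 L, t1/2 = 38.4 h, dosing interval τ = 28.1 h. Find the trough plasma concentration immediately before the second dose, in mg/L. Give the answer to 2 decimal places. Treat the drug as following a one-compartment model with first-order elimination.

2.33 mg/L

C₀ per dose = Dose / Vd = 746 / 193 = 3.865 mg/L
k = ln2 / t½ = 0.693147 / 38.4 = 0.01805 h⁻¹
Fraction remaining after one interval: r = e^(−kτ) = e^(−0.01805 × 28.1) = 0.6022
Before dose 2, 1 dose has been given (aged 1τ).
C_trough = C₀ × r = 3.865 × 0.6022 = 2.328 mg/L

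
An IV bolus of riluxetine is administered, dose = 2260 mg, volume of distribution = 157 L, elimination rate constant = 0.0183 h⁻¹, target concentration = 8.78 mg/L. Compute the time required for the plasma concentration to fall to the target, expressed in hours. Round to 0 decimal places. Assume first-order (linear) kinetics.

C₀ = Dose / Vd = 2260 / 157 = 14.39 mg/L
t = ln(C₀ / C) / k = ln(14.39 / 8.78) / 0.01830
  = ln(1.639) / 0.01830 = 0.4941 / 0.01830 = 27.00 h

27 h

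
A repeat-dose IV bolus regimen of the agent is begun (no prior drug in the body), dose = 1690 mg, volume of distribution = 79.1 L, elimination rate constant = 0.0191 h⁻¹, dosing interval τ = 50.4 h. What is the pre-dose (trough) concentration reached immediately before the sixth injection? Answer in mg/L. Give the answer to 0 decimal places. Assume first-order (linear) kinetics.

13 mg/L

C₀ per dose = Dose / Vd = 1690 / 79.1 = 21.37 mg/L
Fraction remaining after one interval: r = e^(−kτ) = e^(−0.01910 × 50.4) = 0.3819
Before dose 6, 5 doses have been given (aged 1τ, 2τ, 3τ, 4τ, 5τ).
C_trough = C₀ × (r + r² + … + r^5) = C₀ × r(1−r^5)/(1−r)
        = 21.37 × 0.3819 × (1 − 0.008124) / (1 − 0.3819) = 13.10 mg/L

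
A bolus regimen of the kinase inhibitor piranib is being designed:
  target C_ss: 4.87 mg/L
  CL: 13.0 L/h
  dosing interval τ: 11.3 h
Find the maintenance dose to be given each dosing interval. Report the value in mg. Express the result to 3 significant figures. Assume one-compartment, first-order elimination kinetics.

715 mg

At steady state, Dose/τ = Css × CL.
Dose = Css × CL × τ = 4.87 × 13.00 × 11.3 = 715.4 mg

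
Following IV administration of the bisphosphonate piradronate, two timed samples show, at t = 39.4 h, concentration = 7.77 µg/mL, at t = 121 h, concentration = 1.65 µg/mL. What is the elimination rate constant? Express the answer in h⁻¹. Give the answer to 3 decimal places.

0.019 h⁻¹

k = ln(C₁/C₂) / (t₂ − t₁) = ln(7.77/1.65) / (121 − 39.4)
  = 1.549 / 81.60 = 0.01898 h⁻¹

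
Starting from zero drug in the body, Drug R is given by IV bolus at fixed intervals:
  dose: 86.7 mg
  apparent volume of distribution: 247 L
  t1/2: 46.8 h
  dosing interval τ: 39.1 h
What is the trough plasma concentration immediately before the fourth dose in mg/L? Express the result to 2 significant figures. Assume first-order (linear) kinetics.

0.37 mg/L

C₀ per dose = Dose / Vd = 86.7 / 247 = 0.3510 mg/L
k = ln2 / t½ = 0.693147 / 46.8 = 0.01481 h⁻¹
Fraction remaining after one interval: r = e^(−kτ) = e^(−0.01481 × 39.1) = 0.5604
Before dose 4, 3 doses have been given (aged 1τ, 2τ, 3τ).
C_trough = C₀ × (r + r² + … + r^3) = C₀ × r(1−r^3)/(1−r)
        = 0.3510 × 0.5604 × (1 − 0.1760) / (1 − 0.5604) = 0.3687 mg/L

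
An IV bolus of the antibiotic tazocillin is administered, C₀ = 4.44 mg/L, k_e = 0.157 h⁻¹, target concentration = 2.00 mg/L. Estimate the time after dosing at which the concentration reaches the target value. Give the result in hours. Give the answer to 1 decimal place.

5.1 h

t = ln(C₀ / C) / k = ln(4.440 / 2.00) / 0.1570
  = ln(2.220) / 0.1570 = 0.7975 / 0.1570 = 5.080 h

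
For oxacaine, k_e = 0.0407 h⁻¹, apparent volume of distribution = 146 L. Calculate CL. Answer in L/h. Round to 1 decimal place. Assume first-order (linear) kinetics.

CL = k × Vd = 0.0407 × 146 = 5.942 L/h

5.9 L/h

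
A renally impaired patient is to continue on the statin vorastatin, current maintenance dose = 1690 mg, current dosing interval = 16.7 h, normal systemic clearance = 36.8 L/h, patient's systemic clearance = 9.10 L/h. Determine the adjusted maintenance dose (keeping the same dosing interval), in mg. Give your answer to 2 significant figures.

To keep the same average steady-state level, dosing rate must scale with clearance.
CL ratio = 9.10 / 36.8 = 0.2473
New dose (same interval) = 1690 × 0.2473 = 417.9 mg

420 mg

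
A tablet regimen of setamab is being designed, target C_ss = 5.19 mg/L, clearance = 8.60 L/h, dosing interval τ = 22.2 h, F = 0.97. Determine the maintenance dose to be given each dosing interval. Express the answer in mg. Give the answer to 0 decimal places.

At steady state, F × (Dose/τ) = Css × CL.
Dose = Css × CL × τ / F = 5.19 × 8.600 × 22.2 / 0.97 = 1022 mg

1022 mg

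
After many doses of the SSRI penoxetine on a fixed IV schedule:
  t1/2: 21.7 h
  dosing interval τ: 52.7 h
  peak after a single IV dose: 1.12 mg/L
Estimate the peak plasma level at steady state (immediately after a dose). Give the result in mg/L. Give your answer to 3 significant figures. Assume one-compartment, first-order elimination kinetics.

1.38 mg/L

k = ln2 / t½ = 0.693147 / 21.7 = 0.03194 h⁻¹
e^(−kτ) = e^(−0.03194 × 52.7) = 0.1858
Accumulation ratio R = 1 / (1 − e^(−kτ)) = 1 / (1 − 0.1858) = 1.228
Steady-state peak = C₀ × R = 1.12 × 1.228 = 1.375 mg/L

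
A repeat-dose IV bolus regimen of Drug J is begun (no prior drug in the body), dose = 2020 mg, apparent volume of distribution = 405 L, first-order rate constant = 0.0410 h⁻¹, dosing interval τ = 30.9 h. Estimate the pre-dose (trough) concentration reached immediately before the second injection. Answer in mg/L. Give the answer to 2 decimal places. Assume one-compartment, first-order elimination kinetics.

C₀ per dose = Dose / Vd = 2020 / 405 = 4.988 mg/L
Fraction remaining after one interval: r = e^(−kτ) = e^(−0.04100 × 30.9) = 0.2817
Before dose 2, 1 dose has been given (aged 1τ).
C_trough = C₀ × r = 4.988 × 0.2817 = 1.405 mg/L

1.41 mg/L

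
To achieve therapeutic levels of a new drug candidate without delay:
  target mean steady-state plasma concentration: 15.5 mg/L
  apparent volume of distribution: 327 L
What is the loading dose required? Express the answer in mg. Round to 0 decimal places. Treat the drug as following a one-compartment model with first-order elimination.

LD = Css × Vd = 15.5 × 327 = 5069 mg

5069 mg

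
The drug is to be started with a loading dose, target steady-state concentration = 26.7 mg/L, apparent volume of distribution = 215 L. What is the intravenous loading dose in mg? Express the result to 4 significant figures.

5741 mg

LD = Css × Vd = 26.7 × 215 = 5741 mg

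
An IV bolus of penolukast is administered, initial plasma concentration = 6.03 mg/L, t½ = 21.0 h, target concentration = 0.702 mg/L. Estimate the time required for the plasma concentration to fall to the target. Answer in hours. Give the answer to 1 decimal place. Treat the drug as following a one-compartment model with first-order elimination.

65.2 h

k = ln2 / t½ = 0.693147 / 21.0 = 0.03301 h⁻¹
t = ln(C₀ / C) / k = ln(6.030 / 0.702) / 0.03301
  = ln(8.590) / 0.03301 = 2.151 / 0.03301 = 65.16 h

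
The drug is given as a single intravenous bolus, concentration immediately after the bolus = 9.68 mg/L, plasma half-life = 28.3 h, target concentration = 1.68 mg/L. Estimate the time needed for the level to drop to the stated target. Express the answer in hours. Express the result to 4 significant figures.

k = ln2 / t½ = 0.693147 / 28.3 = 0.02449 h⁻¹
t = ln(C₀ / C) / k = ln(9.680 / 1.68) / 0.02449
  = ln(5.762) / 0.02449 = 1.751 / 0.02449 = 71.50 h

71.50 h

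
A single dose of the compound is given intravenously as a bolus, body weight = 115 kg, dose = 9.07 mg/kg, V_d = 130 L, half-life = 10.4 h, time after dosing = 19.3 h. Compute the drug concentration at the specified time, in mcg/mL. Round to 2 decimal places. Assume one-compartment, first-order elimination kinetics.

2.22 mcg/mL

Total dose = 9.07 × 115 = 1043 mg
C₀ = Dose / Vd = 1043 / 130 = 8.023 mg/L
k = ln2 / t½ = 0.693147 / 10.4 = 0.06665 h⁻¹
C = C₀ · e^(−k·t) = 8.023 × e^(−0.06665 × 19.3)
  = 8.023 × 0.2763 = 2.217 mg/L
(2.217 mg/L = 2.217 mcg/mL)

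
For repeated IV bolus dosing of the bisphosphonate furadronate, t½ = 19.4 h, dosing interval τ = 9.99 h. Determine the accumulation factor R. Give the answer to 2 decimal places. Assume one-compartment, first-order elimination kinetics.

3.33

k = ln2 / t½ = 0.693147 / 19.4 = 0.03573 h⁻¹
e^(−kτ) = e^(−0.03573 × 9.99) = 0.6998
Accumulation ratio R = 1 / (1 − e^(−kτ)) = 1 / (1 − 0.6998) = 3.331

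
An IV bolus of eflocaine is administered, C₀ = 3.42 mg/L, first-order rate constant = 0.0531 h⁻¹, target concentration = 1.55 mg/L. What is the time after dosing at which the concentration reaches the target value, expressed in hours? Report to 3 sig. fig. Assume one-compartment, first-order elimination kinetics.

14.9 h

t = ln(C₀ / C) / k = ln(3.420 / 1.55) / 0.05310
  = ln(2.206) / 0.05310 = 0.7912 / 0.05310 = 14.90 h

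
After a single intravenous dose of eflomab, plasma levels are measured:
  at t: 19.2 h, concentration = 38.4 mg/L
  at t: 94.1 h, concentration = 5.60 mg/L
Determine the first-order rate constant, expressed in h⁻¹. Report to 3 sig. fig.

k = ln(C₁/C₂) / (t₂ − t₁) = ln(38.4/5.60) / (94.1 − 19.2)
  = 1.925 / 74.90 = 0.02570 h⁻¹

0.0257 h⁻¹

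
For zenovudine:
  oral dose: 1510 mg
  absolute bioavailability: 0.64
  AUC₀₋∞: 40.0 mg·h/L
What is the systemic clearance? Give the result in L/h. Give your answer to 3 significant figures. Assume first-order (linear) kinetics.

CL = F·Dose / AUC = 0.64 × 1510 / 40.0 = 24.16 L/h

24.2 L/h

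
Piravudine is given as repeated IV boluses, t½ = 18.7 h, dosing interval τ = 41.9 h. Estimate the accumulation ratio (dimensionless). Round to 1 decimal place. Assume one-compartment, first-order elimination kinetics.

1.3

k = ln2 / t½ = 0.693147 / 18.7 = 0.03707 h⁻¹
e^(−kτ) = e^(−0.03707 × 41.9) = 0.2116
Accumulation ratio R = 1 / (1 − e^(−kτ)) = 1 / (1 − 0.2116) = 1.268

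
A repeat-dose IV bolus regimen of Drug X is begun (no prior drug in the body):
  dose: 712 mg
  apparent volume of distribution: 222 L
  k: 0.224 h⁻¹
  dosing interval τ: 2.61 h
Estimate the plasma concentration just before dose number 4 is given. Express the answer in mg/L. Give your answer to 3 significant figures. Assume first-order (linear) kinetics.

3.34 mg/L

C₀ per dose = Dose / Vd = 712 / 222 = 3.207 mg/L
Fraction remaining after one interval: r = e^(−kτ) = e^(−0.2240 × 2.61) = 0.5573
Before dose 4, 3 doses have been given (aged 1τ, 2τ, 3τ).
C_trough = C₀ × (r + r² + … + r^3) = C₀ × r(1−r^3)/(1−r)
        = 3.207 × 0.5573 × (1 − 0.1731) / (1 − 0.5573) = 3.338 mg/L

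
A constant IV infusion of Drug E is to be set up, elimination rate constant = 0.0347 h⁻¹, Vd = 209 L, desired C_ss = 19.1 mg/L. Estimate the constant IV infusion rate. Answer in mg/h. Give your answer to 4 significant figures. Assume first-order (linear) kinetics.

138.5 mg/h

CL = k × Vd = 0.03470 × 209 = 7.252 L/h
At steady state, infusion rate R₀ = Css × CL = 19.1 × 7.252 = 138.5 mg/h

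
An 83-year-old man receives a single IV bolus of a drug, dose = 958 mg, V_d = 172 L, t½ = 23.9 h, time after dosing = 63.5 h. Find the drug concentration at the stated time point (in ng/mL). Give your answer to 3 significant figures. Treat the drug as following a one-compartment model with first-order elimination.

883 ng/mL

C₀ = Dose / Vd = 958.0 / 172 = 5.570 mg/L
k = ln2 / t½ = 0.693147 / 23.9 = 0.02900 h⁻¹
C = C₀ · e^(−k·t) = 5.570 × e^(−0.02900 × 63.5)
  = 5.570 × 0.1586 = 0.8834 mg/L
Convert: 0.8834 mg/L × 1000 = 883.4 ng/mL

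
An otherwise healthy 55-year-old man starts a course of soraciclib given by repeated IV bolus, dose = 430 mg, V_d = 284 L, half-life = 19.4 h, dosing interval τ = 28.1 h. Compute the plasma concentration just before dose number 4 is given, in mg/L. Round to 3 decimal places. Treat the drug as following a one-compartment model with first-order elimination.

0.833 mg/L

C₀ per dose = Dose / Vd = 430 / 284 = 1.514 mg/L
k = ln2 / t½ = 0.693147 / 19.4 = 0.03573 h⁻¹
Fraction remaining after one interval: r = e^(−kτ) = e^(−0.03573 × 28.1) = 0.3664
Before dose 4, 3 doses have been given (aged 1τ, 2τ, 3τ).
C_trough = C₀ × (r + r² + … + r^3) = C₀ × r(1−r^3)/(1−r)
        = 1.514 × 0.3664 × (1 − 0.04919) / (1 − 0.3664) = 0.8325 mg/L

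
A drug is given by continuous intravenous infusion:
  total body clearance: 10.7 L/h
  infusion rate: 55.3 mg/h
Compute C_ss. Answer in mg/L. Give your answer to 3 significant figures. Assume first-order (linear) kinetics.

5.17 mg/L

At steady state Css = R₀ / CL = 55.3 / 10.70 = 5.168 mg/L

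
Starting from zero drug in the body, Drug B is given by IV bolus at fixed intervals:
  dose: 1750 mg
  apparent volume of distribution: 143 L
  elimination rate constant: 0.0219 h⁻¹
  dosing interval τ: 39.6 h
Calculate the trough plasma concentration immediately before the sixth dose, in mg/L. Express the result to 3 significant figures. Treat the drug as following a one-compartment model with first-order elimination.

C₀ per dose = Dose / Vd = 1750 / 143 = 12.24 mg/L
Fraction remaining after one interval: r = e^(−kτ) = e^(−0.02190 × 39.6) = 0.4201
Before dose 6, 5 doses have been given (aged 1τ, 2τ, 3τ, 4τ, 5τ).
C_trough = C₀ × (r + r² + … + r^5) = C₀ × r(1−r^5)/(1−r)
        = 12.24 × 0.4201 × (1 − 0.01308) / (1 − 0.4201) = 8.751 mg/L

8.75 mg/L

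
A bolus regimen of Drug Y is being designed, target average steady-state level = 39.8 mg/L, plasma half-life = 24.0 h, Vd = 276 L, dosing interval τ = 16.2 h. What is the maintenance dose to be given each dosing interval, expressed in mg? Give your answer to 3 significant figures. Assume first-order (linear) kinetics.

k = ln2 / t½ = 0.693147 / 24.0 = 0.02888 h⁻¹
CL = k × Vd = 0.02888 × 276 = 7.971 L/h
At steady state, Dose/τ = Css × CL.
Dose = Css × CL × τ = 39.8 × 7.971 × 16.2 = 5139 mg

5140 mg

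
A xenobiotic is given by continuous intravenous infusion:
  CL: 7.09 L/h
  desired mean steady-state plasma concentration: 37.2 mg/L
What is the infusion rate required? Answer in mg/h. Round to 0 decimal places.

At steady state, infusion rate R₀ = Css × CL = 37.2 × 7.090 = 263.7 mg/h

264 mg/h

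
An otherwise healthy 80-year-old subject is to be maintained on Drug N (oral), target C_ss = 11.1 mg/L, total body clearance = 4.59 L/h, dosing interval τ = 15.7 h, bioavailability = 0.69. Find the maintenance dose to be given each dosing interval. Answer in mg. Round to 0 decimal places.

At steady state, F × (Dose/τ) = Css × CL.
Dose = Css × CL × τ / F = 11.1 × 4.590 × 15.7 / 0.69 = 1159 mg

1159 mg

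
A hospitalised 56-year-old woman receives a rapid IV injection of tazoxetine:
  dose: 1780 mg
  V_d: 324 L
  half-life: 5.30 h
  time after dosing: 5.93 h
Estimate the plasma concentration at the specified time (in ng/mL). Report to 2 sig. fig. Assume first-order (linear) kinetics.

2500 ng/mL

C₀ = Dose / Vd = 1780 / 324 = 5.494 mg/L
k = ln2 / t½ = 0.693147 / 5.30 = 0.1308 h⁻¹
C = C₀ · e^(−k·t) = 5.494 × e^(−0.1308 × 5.93)
  = 5.494 × 0.4604 = 2.529 mg/L
Convert: 2.529 mg/L × 1000 = 2529 ng/mL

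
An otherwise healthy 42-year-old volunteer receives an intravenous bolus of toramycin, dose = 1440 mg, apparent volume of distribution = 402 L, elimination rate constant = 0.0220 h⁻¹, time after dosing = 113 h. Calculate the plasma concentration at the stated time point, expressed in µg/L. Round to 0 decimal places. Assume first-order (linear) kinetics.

C₀ = Dose / Vd = 1440 / 402 = 3.582 mg/L
C = C₀ · e^(−k·t) = 3.582 × e^(−0.02200 × 113)
  = 3.582 × 0.08324 = 0.2982 mg/L
Convert: 0.2982 mg/L × 1000 = 298.2 µg/L

298 µg/L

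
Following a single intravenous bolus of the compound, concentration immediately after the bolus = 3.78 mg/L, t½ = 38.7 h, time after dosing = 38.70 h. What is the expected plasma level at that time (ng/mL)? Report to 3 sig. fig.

1890 ng/mL

k = ln2 / t½ = 0.693147 / 38.7 = 0.01791 h⁻¹
t / t½ = 38.70 / 38.7 = 1 half-lives
C = C₀ × (1/2)^1 = 3.780 × 0.5000 = 1.890 mg/L
Convert: 1.890 mg/L × 1000 = 1890 ng/mL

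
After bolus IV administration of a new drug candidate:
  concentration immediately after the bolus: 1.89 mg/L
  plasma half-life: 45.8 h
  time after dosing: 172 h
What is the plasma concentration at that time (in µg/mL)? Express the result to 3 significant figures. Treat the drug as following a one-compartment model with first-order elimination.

0.140 µg/mL

k = ln2 / t½ = 0.693147 / 45.8 = 0.01513 h⁻¹
C = C₀ · e^(−k·t) = 1.890 × e^(−0.01513 × 172)
  = 1.890 × 0.07410 = 0.1400 mg/L
(0.1400 mg/L = 0.1400 µg/mL)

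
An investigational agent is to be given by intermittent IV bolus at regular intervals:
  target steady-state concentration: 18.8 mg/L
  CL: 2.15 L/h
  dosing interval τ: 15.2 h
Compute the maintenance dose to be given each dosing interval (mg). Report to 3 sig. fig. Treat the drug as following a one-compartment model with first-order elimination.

614 mg

At steady state, Dose/τ = Css × CL.
Dose = Css × CL × τ = 18.8 × 2.150 × 15.2 = 614.4 mg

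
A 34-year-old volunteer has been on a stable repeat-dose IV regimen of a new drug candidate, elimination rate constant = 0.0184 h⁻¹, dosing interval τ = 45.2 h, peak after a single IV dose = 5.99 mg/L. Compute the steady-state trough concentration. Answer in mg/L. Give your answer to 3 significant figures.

4.62 mg/L

e^(−kτ) = e^(−0.01840 × 45.2) = 0.4353
Accumulation ratio R = 1 / (1 − e^(−kτ)) = 1 / (1 − 0.4353) = 1.771
Steady-state trough = C₀ × R × e^(−kτ) = 5.99 × 1.771 × 0.4353 = 4.618 mg/L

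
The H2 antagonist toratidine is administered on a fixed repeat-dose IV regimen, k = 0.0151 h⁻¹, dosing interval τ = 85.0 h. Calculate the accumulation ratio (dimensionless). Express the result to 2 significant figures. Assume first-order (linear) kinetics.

1.4

e^(−kτ) = e^(−0.01510 × 85.0) = 0.2771
Accumulation ratio R = 1 / (1 − e^(−kτ)) = 1 / (1 − 0.2771) = 1.383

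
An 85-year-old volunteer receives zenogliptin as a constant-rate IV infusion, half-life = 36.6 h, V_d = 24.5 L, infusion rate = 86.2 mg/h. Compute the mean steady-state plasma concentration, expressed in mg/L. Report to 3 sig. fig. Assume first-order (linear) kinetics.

186 mg/L

k = ln2 / t½ = 0.693147 / 36.6 = 0.01894 h⁻¹
CL = k × Vd = 0.01894 × 24.5 = 0.4640 L/h
At steady state Css = R₀ / CL = 86.2 / 0.4640 = 185.8 mg/L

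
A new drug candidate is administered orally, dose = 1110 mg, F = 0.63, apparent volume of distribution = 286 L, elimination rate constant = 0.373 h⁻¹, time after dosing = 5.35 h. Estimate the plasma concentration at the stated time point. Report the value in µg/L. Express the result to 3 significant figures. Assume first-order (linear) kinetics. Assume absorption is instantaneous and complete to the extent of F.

332 µg/L

Amount reaching circulation = F × Dose = 0.63 × 1110 = 699.3 mg
C₀ = F·Dose / Vd = 699.3 / 286 = 2.445 mg/L
C = C₀ · e^(−k·t) = 2.445 × e^(−0.3730 × 5.35)
  = 2.445 × 0.1359 = 0.3323 mg/L
Convert: 0.3323 mg/L × 1000 = 332.3 µg/L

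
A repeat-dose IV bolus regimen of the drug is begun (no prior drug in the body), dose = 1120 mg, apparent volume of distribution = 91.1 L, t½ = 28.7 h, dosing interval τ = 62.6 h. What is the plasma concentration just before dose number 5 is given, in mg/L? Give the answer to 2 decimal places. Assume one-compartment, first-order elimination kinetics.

3.47 mg/L

C₀ per dose = Dose / Vd = 1120 / 91.1 = 12.29 mg/L
k = ln2 / t½ = 0.693147 / 28.7 = 0.02415 h⁻¹
Fraction remaining after one interval: r = e^(−kτ) = e^(−0.02415 × 62.6) = 0.2205
Before dose 5, 4 doses have been given (aged 1τ, 2τ, 3τ, 4τ).
C_trough = C₀ × (r + r² + … + r^4) = C₀ × r(1−r^4)/(1−r)
        = 12.29 × 0.2205 × (1 − 0.002364) / (1 − 0.2205) = 3.468 mg/L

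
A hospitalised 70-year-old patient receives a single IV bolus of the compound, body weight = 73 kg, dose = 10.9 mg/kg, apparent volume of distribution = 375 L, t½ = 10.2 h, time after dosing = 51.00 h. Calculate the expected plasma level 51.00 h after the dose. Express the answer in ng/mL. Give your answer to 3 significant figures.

66.3 ng/mL

Total dose = 10.9 × 73 = 795.7 mg
C₀ = Dose / Vd = 795.7 / 375 = 2.122 mg/L
k = ln2 / t½ = 0.693147 / 10.2 = 0.06796 h⁻¹
t / t½ = 51.00 / 10.2 = 5 half-lives
C = C₀ × (1/2)^5 = 2.122 × 0.03125 = 0.06631 mg/L
Convert: 0.06631 mg/L × 1000 = 66.31 ng/mL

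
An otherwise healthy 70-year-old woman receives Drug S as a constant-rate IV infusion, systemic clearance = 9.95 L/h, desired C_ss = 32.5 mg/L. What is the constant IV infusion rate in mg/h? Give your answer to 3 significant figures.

323 mg/h

At steady state, infusion rate R₀ = Css × CL = 32.5 × 9.950 = 323.4 mg/h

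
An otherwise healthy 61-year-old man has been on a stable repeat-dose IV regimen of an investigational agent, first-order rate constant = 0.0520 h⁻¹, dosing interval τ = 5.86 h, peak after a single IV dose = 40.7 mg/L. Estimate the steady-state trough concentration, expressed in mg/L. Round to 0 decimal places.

114 mg/L

e^(−kτ) = e^(−0.05200 × 5.86) = 0.7373
Accumulation ratio R = 1 / (1 − e^(−kτ)) = 1 / (1 − 0.7373) = 3.807
Steady-state trough = C₀ × R × e^(−kτ) = 40.7 × 3.807 × 0.7373 = 114.2 mg/L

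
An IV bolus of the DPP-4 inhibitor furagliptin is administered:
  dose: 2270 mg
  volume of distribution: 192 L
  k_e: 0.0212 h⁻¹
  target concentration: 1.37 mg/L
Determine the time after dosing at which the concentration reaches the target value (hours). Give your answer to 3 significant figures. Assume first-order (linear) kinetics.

C₀ = Dose / Vd = 2270 / 192 = 11.82 mg/L
t = ln(C₀ / C) / k = ln(11.82 / 1.37) / 0.02120
  = ln(8.628) / 0.02120 = 2.155 / 0.02120 = 101.7 h

102 h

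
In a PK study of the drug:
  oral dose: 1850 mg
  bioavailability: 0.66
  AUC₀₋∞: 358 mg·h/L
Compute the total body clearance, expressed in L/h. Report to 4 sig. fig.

CL = F·Dose / AUC = 0.66 × 1850 / 358 = 3.411 L/h

3.411 L/h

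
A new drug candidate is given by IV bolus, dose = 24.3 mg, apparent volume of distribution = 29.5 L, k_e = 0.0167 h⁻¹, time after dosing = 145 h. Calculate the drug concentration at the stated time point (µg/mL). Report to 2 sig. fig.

C₀ = Dose / Vd = 24.30 / 29.5 = 0.8237 mg/L
C = C₀ · e^(−k·t) = 0.8237 × e^(−0.01670 × 145)
  = 0.8237 × 0.08879 = 0.07314 mg/L
(0.07314 mg/L = 0.07314 µg/mL)

0.073 µg/mL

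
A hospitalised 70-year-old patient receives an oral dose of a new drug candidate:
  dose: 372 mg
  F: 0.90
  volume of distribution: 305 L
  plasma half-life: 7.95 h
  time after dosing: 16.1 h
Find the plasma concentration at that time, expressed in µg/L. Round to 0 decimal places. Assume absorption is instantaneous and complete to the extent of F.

270 µg/L

Amount reaching circulation = F × Dose = 0.90 × 372.0 = 334.8 mg
C₀ = F·Dose / Vd = 334.8 / 305 = 1.098 mg/L
k = ln2 / t½ = 0.693147 / 7.95 = 0.08719 h⁻¹
C = C₀ · e^(−k·t) = 1.098 × e^(−0.08719 × 16.1)
  = 1.098 × 0.2457 = 0.2698 mg/L
Convert: 0.2698 mg/L × 1000 = 269.8 µg/L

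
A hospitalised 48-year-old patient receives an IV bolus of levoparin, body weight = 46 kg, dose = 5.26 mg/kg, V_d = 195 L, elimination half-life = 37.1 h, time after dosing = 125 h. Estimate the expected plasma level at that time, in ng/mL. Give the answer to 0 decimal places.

120 ng/mL

Total dose = 5.26 × 46 = 242.0 mg
C₀ = Dose / Vd = 242.0 / 195 = 1.241 mg/L
k = ln2 / t½ = 0.693147 / 37.1 = 0.01868 h⁻¹
C = C₀ · e^(−k·t) = 1.241 × e^(−0.01868 × 125)
  = 1.241 × 0.09681 = 0.1201 mg/L
Convert: 0.1201 mg/L × 1000 = 120.1 ng/mL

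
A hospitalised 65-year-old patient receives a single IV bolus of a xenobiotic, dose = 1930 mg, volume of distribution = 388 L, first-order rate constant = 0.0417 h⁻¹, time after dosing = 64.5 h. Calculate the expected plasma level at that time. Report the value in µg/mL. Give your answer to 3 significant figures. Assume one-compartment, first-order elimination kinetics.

0.338 µg/mL

C₀ = Dose / Vd = 1930 / 388 = 4.974 mg/L
C = C₀ · e^(−k·t) = 4.974 × e^(−0.04170 × 64.5)
  = 4.974 × 0.06790 = 0.3377 mg/L
(0.3377 mg/L = 0.3377 µg/mL)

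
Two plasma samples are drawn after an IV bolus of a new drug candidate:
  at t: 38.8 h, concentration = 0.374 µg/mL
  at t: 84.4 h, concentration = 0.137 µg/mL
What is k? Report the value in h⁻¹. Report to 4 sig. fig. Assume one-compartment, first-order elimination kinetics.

0.02202 h⁻¹

k = ln(C₁/C₂) / (t₂ − t₁) = ln(0.374/0.137) / (84.4 − 38.8)
  = 1.004 / 45.60 = 0.02202 h⁻¹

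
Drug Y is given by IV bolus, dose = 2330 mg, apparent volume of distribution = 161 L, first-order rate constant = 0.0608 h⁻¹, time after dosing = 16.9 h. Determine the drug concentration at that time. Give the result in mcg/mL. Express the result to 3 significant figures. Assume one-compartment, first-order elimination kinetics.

5.18 mcg/mL

C₀ = Dose / Vd = 2330 / 161 = 14.47 mg/L
C = C₀ · e^(−k·t) = 14.47 × e^(−0.06080 × 16.9)
  = 14.47 × 0.3579 = 5.179 mg/L
(5.179 mg/L = 5.179 mcg/mL)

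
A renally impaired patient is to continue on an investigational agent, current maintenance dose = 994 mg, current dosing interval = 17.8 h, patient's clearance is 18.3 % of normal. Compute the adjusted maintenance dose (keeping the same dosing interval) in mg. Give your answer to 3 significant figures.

To keep the same average steady-state level, dosing rate must scale with clearance.
CL ratio = 18.3 / 100 = 0.1830
New dose (same interval) = 994 × 0.1830 = 181.9 mg

182 mg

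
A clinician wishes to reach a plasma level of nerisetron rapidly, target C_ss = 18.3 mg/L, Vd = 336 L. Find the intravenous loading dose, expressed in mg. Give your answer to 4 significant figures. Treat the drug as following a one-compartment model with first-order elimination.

6149 mg

LD = Css × Vd = 18.3 × 336 = 6149 mg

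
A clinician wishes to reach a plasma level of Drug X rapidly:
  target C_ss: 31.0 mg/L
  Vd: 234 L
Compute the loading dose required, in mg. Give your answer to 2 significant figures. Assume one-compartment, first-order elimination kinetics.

7300 mg

LD = Css × Vd = 31.0 × 234 = 7254 mg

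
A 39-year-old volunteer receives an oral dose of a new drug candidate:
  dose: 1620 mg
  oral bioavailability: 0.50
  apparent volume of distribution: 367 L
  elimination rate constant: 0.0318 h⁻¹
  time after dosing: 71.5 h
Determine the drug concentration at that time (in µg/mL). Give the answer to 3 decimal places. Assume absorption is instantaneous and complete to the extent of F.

Amount reaching circulation = F × Dose = 0.50 × 1620 = 810.0 mg
C₀ = F·Dose / Vd = 810.0 / 367 = 2.207 mg/L
C = C₀ · e^(−k·t) = 2.207 × e^(−0.03180 × 71.5)
  = 2.207 × 0.1029 = 0.2271 mg/L
(0.2271 mg/L = 0.2271 µg/mL)

0.227 µg/mL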